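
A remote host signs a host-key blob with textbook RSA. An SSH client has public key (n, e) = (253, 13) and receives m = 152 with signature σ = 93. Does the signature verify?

σ^2 ≡ 93^2 = 8649 ≡ 47
σ^4 ≡ 47^2 = 2209 ≡ 185
σ^8 ≡ 185^2 = 34225 ≡ 70
13 = 8 + 4 + 1, so σ^13 ≡ 70·185·93 ≡ 70 (mod 253)
The recovered value 70 does not match the digest 152.

does not verify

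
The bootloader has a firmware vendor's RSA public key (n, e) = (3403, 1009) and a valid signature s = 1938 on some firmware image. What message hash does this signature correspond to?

2349

s^2 ≡ 1938^2 = 3755844 ≡ 2335
s^4 ≡ 2335^2 = 5452225 ≡ 619
s^8 ≡ 619^2 = 383161 ≡ 2025
s^16 ≡ 2025^2 = 4100625 ≡ 10
s^32 ≡ 10^2 = 100
s^64 ≡ 100^2 = 10000 ≡ 3194
s^128 ≡ 3194^2 = 10201636 ≡ 2845
s^256 ≡ 2845^2 = 8094025 ≡ 1691
s^512 ≡ 1691^2 = 2859481 ≡ 961
1009 = 512 + 256 + 128 + 64 + 32 + 16 + 1, so s^1009 ≡ 961·1691·2845·3194·100·10·1938 ≡ 2349 (mod 3403)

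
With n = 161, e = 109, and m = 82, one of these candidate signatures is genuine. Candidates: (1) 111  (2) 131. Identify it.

Candidate 1: 111^109 mod 161 = 132
Candidate 2: 131^109 mod 161 = 82
  → matches m = 82

2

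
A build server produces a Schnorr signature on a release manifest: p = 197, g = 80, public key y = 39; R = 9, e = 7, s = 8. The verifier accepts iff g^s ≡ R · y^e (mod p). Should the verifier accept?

reject

g^s mod p:
80^2 = 6400 ≡ 96
80^4 ≡ 96^2 = 9216 ≡ 154
80^8 ≡ 154^2 = 23716 ≡ 76
R · y^e mod p:
39^2 = 1521 ≡ 142
39^4 ≡ 142^2 = 20164 ≡ 70
7 = 4 + 2 + 1, so 39^7 ≡ 70·142·39 ≡ 161 (mod 197)
9·161 = 1449 ≡ 70 (mod 197)
76 ≠ 70; the check fails.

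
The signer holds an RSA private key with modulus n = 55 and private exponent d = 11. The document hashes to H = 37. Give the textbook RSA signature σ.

Squares mod 55: H^1≡37, H^2≡49, H^4≡36, H^8≡31
11 = 8 + 2 + 1, so H^11 ≡ 31·49·37 ≡ 48 (mod 55)

48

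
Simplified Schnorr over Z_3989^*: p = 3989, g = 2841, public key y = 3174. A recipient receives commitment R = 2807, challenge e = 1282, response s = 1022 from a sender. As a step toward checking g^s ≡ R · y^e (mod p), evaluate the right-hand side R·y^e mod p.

2916

3174^2 = 10074276 ≡ 2051
3174^4 ≡ 2051^2 = 4206601 ≡ 2195
3174^8 ≡ 2195^2 = 4818025 ≡ 3302
3174^16 ≡ 3302^2 = 10903204 ≡ 1267
3174^32 ≡ 1267^2 = 1605289 ≡ 1711
3174^64 ≡ 1711^2 = 2927521 ≡ 3584
3174^128 ≡ 3584^2 = 12845056 ≡ 476
3174^256 ≡ 476^2 = 226576 ≡ 3192
3174^512 ≡ 3192^2 = 10188864 ≡ 958
3174^1024 ≡ 958^2 = 917764 ≡ 294
1282 = 1024 + 256 + 2, so 3174^1282 ≡ 294·3192·2051 ≡ 524 (mod 3989)
R · y^e ≡ 2807·524 = 1470868 ≡ 2916 (mod 3989)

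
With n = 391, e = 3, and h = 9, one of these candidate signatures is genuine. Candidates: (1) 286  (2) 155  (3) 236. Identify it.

Candidate 1: Squares mod 391: 286^1≡286, 286^2≡77; 3 = 2 + 1, so 286^3 ≡ 77·286 ≡ 126 (mod 391)
Candidate 2: Squares mod 391: 155^1≡155, 155^2≡174; 3 = 2 + 1, so 155^3 ≡ 174·155 ≡ 382 (mod 391)
Candidate 3: Squares mod 391: 236^1≡236, 236^2≡174; 3 = 2 + 1, so 236^3 ≡ 174·236 ≡ 9 (mod 391)
  → matches h = 9

3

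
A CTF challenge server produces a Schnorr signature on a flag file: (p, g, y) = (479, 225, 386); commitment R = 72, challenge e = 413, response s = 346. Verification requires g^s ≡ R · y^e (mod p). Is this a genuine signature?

genuine

g^s mod p:
225^2 = 50625 ≡ 330
225^4 ≡ 330^2 = 108900 ≡ 167
225^8 ≡ 167^2 = 27889 ≡ 107
225^16 ≡ 107^2 = 11449 ≡ 432
225^32 ≡ 432^2 = 186624 ≡ 293
225^64 ≡ 293^2 = 85849 ≡ 108
225^128 ≡ 108^2 = 11664 ≡ 168
225^256 ≡ 168^2 = 28224 ≡ 442
346 = 256 + 64 + 16 + 8 + 2, so 225^346 ≡ 442·108·432·107·330 ≡ 243 (mod 479)
R · y^e mod p:
386^2 = 148996 ≡ 27
386^4 ≡ 27^2 = 729 ≡ 250
386^8 ≡ 250^2 = 62500 ≡ 230
386^16 ≡ 230^2 = 52900 ≡ 210
386^32 ≡ 210^2 = 44100 ≡ 32
386^64 ≡ 32^2 = 1024 ≡ 66
386^128 ≡ 66^2 = 4356 ≡ 45
386^256 ≡ 45^2 = 2025 ≡ 109
413 = 256 + 128 + 16 + 8 + 4 + 1, so 386^413 ≡ 109·45·210·230·250·386 ≡ 183 (mod 479)
72·183 = 13176 ≡ 243 (mod 479)
243 ≡ 243 (mod 479); signature holds.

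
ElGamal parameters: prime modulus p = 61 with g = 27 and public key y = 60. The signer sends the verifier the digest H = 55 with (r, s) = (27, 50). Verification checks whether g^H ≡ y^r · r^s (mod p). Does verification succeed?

Left side g^H mod p:
27^55 mod 61 = 60
Right side y^r · r^s mod p:
60^27 mod 61 = 60
27^50 mod 61 = 1
60·1 = 60 ≡ 60 (mod 61)
60 ≡ 60 (mod 61), so the signature is genuine.

passes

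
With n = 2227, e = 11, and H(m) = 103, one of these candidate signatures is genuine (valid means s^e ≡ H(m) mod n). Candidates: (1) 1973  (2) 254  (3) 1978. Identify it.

Candidate 1: Squares mod 2227: 1973^1≡1973, 1973^2≡2160, 1973^4≡35, 1973^8≡1225; 11 = 8 + 2 + 1, so 1973^11 ≡ 1225·2160·1973 ≡ 103 (mod 2227)
  → matches H(m) = 103
Candidate 2: Squares mod 2227: 254^1≡254, 254^2≡2160, 254^4≡35, 254^8≡1225; 11 = 8 + 2 + 1, so 254^11 ≡ 1225·2160·254 ≡ 2124 (mod 2227)
Candidate 3: Squares mod 2227: 1978^1≡1978, 1978^2≡1872, 1978^4≡1313, 1978^8≡271; 11 = 8 + 2 + 1, so 1978^11 ≡ 271·1872·1978 ≡ 1433 (mod 2227)

1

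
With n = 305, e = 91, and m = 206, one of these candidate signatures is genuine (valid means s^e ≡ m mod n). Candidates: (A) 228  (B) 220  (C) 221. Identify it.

Candidate A: 228^91 mod 305 = 167
Candidate B: 220^91 mod 305 = 85
Candidate C: 221^91 mod 305 = 206
  → matches m = 206

C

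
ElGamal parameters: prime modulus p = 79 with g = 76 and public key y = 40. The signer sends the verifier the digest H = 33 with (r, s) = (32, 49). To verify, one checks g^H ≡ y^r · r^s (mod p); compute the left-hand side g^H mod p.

22

Squares mod 79: 76^1≡76, 76^2≡9, 76^4≡2, 76^8≡4, 76^16≡16, 76^32≡19
33 = 32 + 1, so 76^33 ≡ 19·76 ≡ 22 (mod 79)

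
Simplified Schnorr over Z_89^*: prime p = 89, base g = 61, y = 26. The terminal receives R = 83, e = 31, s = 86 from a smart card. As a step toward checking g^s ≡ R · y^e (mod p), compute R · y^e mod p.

68

Squares mod 89: 26^1≡26, 26^2≡53, 26^4≡50, 26^8≡8, 26^16≡64
31 = 16 + 8 + 4 + 2 + 1, so 26^31 ≡ 64·8·50·53·26 ≡ 48 (mod 89)
R · y^e ≡ 83·48 = 3984 ≡ 68 (mod 89)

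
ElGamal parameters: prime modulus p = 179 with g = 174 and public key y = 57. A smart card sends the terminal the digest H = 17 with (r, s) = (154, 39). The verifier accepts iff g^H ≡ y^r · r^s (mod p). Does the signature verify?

Left side g^H mod p:
Squares mod 179: 174^1≡174, 174^2≡25, 174^4≡88, 174^8≡47, 174^16≡61
17 = 16 + 1, so 174^17 ≡ 61·174 ≡ 53 (mod 179)
Right side y^r · r^s mod p:
Squares mod 179: 57^1≡57, 57^2≡27, 57^4≡13, 57^8≡169, 57^16≡100, 57^32≡155, 57^64≡39, 57^128≡89
154 = 128 + 16 + 8 + 2, so 57^154 ≡ 89·100·169·27 ≡ 75 (mod 179)
Squares mod 179: 154^1≡154, 154^2≡88, 154^4≡47, 154^8≡61, 154^16≡141, 154^32≡12
39 = 32 + 4 + 2 + 1, so 154^39 ≡ 12·47·88·154 ≡ 28 (mod 179)
75·28 = 2100 ≡ 131 (mod 179)
53 ≠ 131, so verification fails.

does not verify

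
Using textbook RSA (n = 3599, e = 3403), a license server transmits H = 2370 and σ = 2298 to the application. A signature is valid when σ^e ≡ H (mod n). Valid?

σ^2 ≡ 2298^2 = 5280804 ≡ 1071
σ^4 ≡ 1071^2 = 1147041 ≡ 2559
σ^8 ≡ 2559^2 = 6548481 ≡ 1900
σ^16 ≡ 1900^2 = 3610000 ≡ 203
σ^32 ≡ 203^2 = 41209 ≡ 1620
σ^64 ≡ 1620^2 = 2624400 ≡ 729
σ^128 ≡ 729^2 = 531441 ≡ 2388
σ^256 ≡ 2388^2 = 5702544 ≡ 1728
σ^512 ≡ 1728^2 = 2985984 ≡ 2413
σ^1024 ≡ 2413^2 = 5822569 ≡ 2986
σ^2048 ≡ 2986^2 = 8916196 ≡ 1473
3403 = 2048 + 1024 + 256 + 64 + 8 + 2 + 1, so σ^3403 ≡ 1473·2986·1728·729·1900·1071·2298 ≡ 2370 (mod 3599)
2370 = H, so the signature checks out.

yes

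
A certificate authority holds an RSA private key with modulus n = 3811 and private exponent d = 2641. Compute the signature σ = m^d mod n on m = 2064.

510

Squares mod 3811: m^1≡2064, m^2≡3209, m^4≡359, m^8≡3118, m^16≡63, m^32≡158, m^64≡2098, m^128≡3710, m^256≡2579, m^512≡1046, m^1024≡359, m^2048≡3118
2641 = 2048 + 512 + 64 + 16 + 1, so m^2641 ≡ 3118·1046·2098·63·2064 ≡ 510 (mod 3811)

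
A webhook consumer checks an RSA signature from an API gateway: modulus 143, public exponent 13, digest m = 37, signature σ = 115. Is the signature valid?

valid

σ^13 mod 143 = 37
37 = m, so the signature checks out.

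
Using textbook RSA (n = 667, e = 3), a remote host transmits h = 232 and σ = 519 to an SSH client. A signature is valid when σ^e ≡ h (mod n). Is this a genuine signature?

forged

σ^2 ≡ 519^2 = 269361 ≡ 560
3 = 2 + 1, so σ^3 ≡ 560·519 ≡ 495 (mod 667)
495 ≠ 232, so verification fails.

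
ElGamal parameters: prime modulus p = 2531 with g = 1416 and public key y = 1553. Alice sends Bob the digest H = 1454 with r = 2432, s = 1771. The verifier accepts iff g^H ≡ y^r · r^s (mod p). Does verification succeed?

fails

Left side g^H mod p:
1416^2 = 2005056 ≡ 504
1416^4 ≡ 504^2 = 254016 ≡ 916
1416^8 ≡ 916^2 = 839056 ≡ 1295
1416^16 ≡ 1295^2 = 1677025 ≡ 1503
1416^32 ≡ 1503^2 = 2259009 ≡ 1357
1416^64 ≡ 1357^2 = 1841449 ≡ 1412
1416^128 ≡ 1412^2 = 1993744 ≡ 1847
1416^256 ≡ 1847^2 = 3411409 ≡ 2152
1416^512 ≡ 2152^2 = 4631104 ≡ 1905
1416^1024 ≡ 1905^2 = 3629025 ≡ 2102
1454 = 1024 + 256 + 128 + 32 + 8 + 4 + 2, so 1416^1454 ≡ 2102·2152·1847·1357·1295·916·504 ≡ 1090 (mod 2531)
Right side y^r · r^s mod p:
1553^2 = 2411809 ≡ 2297
1553^4 ≡ 2297^2 = 5276209 ≡ 1605
1553^8 ≡ 1605^2 = 2576025 ≡ 1998
1553^16 ≡ 1998^2 = 3992004 ≡ 617
1553^32 ≡ 617^2 = 380689 ≡ 1039
1553^64 ≡ 1039^2 = 1079521 ≡ 1315
1553^128 ≡ 1315^2 = 1729225 ≡ 552
1553^256 ≡ 552^2 = 304704 ≡ 984
1553^512 ≡ 984^2 = 968256 ≡ 1414
1553^1024 ≡ 1414^2 = 1999396 ≡ 2437
1553^2048 ≡ 2437^2 = 5938969 ≡ 1243
2432 = 2048 + 256 + 128, so 1553^2432 ≡ 1243·984·552 ≡ 919 (mod 2531)
2432^2 = 5914624 ≡ 2208
2432^4 ≡ 2208^2 = 4875264 ≡ 558
2432^8 ≡ 558^2 = 311364 ≡ 51
2432^16 ≡ 51^2 = 2601 ≡ 70
2432^32 ≡ 70^2 = 4900 ≡ 2369
2432^64 ≡ 2369^2 = 5612161 ≡ 934
2432^128 ≡ 934^2 = 872356 ≡ 1692
2432^256 ≡ 1692^2 = 2862864 ≡ 303
2432^512 ≡ 303^2 = 91809 ≡ 693
2432^1024 ≡ 693^2 = 480249 ≡ 1890
1771 = 1024 + 512 + 128 + 64 + 32 + 8 + 2 + 1, so 2432^1771 ≡ 1890·693·1692·934·2369·51·2208·2432 ≡ 673 (mod 2531)
919·673 = 618487 ≡ 923 (mod 2531)
1090 ≠ 923, so verification fails.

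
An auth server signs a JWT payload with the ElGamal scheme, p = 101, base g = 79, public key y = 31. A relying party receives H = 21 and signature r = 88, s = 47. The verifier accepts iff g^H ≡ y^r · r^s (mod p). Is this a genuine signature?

Left side g^H mod p:
79^21 mod 101 = 71
Right side y^r · r^s mod p:
31^88 mod 101 = 58
88^47 mod 101 = 97
58·97 = 5626 ≡ 71 (mod 101)
71 ≡ 71 (mod 101), so the signature is genuine.

genuine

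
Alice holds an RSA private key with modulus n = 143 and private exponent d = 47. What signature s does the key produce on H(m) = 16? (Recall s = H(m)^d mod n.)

113

(H(m))^2 ≡ 16^2 = 256 ≡ 113
(H(m))^4 ≡ 113^2 = 12769 ≡ 42
(H(m))^8 ≡ 42^2 = 1764 ≡ 48
(H(m))^16 ≡ 48^2 = 2304 ≡ 16
(H(m))^32 ≡ 16^2 = 256 ≡ 113
47 = 32 + 8 + 4 + 2 + 1, so (H(m))^47 ≡ 113·48·42·113·16 ≡ 113 (mod 143)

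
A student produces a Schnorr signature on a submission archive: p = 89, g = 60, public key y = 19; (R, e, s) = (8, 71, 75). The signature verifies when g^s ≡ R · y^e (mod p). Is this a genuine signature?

g^s mod p:
60^2 = 3600 ≡ 40
60^4 ≡ 40^2 = 1600 ≡ 87
60^8 ≡ 87^2 = 7569 ≡ 4
60^16 ≡ 4^2 = 16
60^32 ≡ 16^2 = 256 ≡ 78
60^64 ≡ 78^2 = 6084 ≡ 32
75 = 64 + 8 + 2 + 1, so 60^75 ≡ 32·4·40·60 ≡ 61 (mod 89)
R · y^e mod p:
19^2 = 361 ≡ 5
19^4 ≡ 5^2 = 25
19^8 ≡ 25^2 = 625 ≡ 2
19^16 ≡ 2^2 = 4
19^32 ≡ 4^2 = 16
19^64 ≡ 16^2 = 256 ≡ 78
71 = 64 + 4 + 2 + 1, so 19^71 ≡ 78·25·5·19 ≡ 41 (mod 89)
8·41 = 328 ≡ 61 (mod 89)
61 ≡ 61 (mod 89); signature holds.

genuine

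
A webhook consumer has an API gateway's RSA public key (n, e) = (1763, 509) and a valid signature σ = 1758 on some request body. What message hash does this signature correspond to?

σ^509 mod 1763 = 1304

1304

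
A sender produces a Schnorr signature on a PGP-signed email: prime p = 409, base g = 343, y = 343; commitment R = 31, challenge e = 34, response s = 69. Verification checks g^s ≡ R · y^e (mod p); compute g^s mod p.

66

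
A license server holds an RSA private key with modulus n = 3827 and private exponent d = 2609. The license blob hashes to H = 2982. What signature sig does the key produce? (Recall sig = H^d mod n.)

1758

Squares mod 3827: H^1≡2982, H^2≡2203, H^4≡573, H^8≡3034, H^16≡1221, H^32≡2138, H^64≡1606, H^128≡3665, H^256≡3282, H^512≡2346, H^1024≡490, H^2048≡2826
2609 = 2048 + 512 + 32 + 16 + 1, so H^2609 ≡ 2826·2346·2138·1221·2982 ≡ 1758 (mod 3827)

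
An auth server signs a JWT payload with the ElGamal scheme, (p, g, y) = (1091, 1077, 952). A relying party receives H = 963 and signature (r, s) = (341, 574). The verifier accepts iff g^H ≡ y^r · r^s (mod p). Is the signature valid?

Left side g^H mod p:
1077^2 = 1159929 ≡ 196
1077^4 ≡ 196^2 = 38416 ≡ 231
1077^8 ≡ 231^2 = 53361 ≡ 993
1077^16 ≡ 993^2 = 986049 ≡ 876
1077^32 ≡ 876^2 = 767376 ≡ 403
1077^64 ≡ 403^2 = 162409 ≡ 941
1077^128 ≡ 941^2 = 885481 ≡ 680
1077^256 ≡ 680^2 = 462400 ≡ 907
1077^512 ≡ 907^2 = 822649 ≡ 35
963 = 512 + 256 + 128 + 64 + 2 + 1, so 1077^963 ≡ 35·907·680·941·196·1077 ≡ 953 (mod 1091)
Right side y^r · r^s mod p:
952^2 = 906304 ≡ 774
952^4 ≡ 774^2 = 599076 ≡ 117
952^8 ≡ 117^2 = 13689 ≡ 597
952^16 ≡ 597^2 = 356409 ≡ 743
952^32 ≡ 743^2 = 552049 ≡ 3
952^64 ≡ 3^2 = 9
952^128 ≡ 9^2 = 81
952^256 ≡ 81^2 = 6561 ≡ 15
341 = 256 + 64 + 16 + 4 + 1, so 952^341 ≡ 15·9·743·117·952 ≡ 803 (mod 1091)
341^2 = 116281 ≡ 635
341^4 ≡ 635^2 = 403225 ≡ 646
341^8 ≡ 646^2 = 417316 ≡ 554
341^16 ≡ 554^2 = 306916 ≡ 345
341^32 ≡ 345^2 = 119025 ≡ 106
341^64 ≡ 106^2 = 11236 ≡ 326
341^128 ≡ 326^2 = 106276 ≡ 449
341^256 ≡ 449^2 = 201601 ≡ 857
341^512 ≡ 857^2 = 734449 ≡ 206
574 = 512 + 32 + 16 + 8 + 4 + 2, so 341^574 ≡ 206·106·345·554·646·635 ≡ 1049 (mod 1091)
803·1049 = 842347 ≡ 95 (mod 1091)
953 ≠ 95, so verification fails.

invalid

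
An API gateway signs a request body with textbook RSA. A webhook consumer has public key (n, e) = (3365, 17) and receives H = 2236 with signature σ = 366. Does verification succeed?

σ^2 ≡ 366^2 = 133956 ≡ 2721
σ^4 ≡ 2721^2 = 7403841 ≡ 841
σ^8 ≡ 841^2 = 707281 ≡ 631
σ^16 ≡ 631^2 = 398161 ≡ 1091
17 = 16 + 1, so σ^17 ≡ 1091·366 ≡ 2236 (mod 3365)
2236 = H, so the signature checks out.

passes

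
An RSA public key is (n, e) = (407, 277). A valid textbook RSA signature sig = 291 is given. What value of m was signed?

sig^2 ≡ 291^2 = 84681 ≡ 25
sig^4 ≡ 25^2 = 625 ≡ 218
sig^8 ≡ 218^2 = 47524 ≡ 312
sig^16 ≡ 312^2 = 97344 ≡ 71
sig^32 ≡ 71^2 = 5041 ≡ 157
sig^64 ≡ 157^2 = 24649 ≡ 229
sig^128 ≡ 229^2 = 52441 ≡ 345
sig^256 ≡ 345^2 = 119025 ≡ 181
277 = 256 + 16 + 4 + 1, so sig^277 ≡ 181·71·218·291 ≡ 388 (mod 407)

388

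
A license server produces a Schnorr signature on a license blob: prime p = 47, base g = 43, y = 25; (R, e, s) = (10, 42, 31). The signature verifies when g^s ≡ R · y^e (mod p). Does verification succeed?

fails

g^s mod p:
43^31 mod 47 = 29
R · y^e mod p:
25^42 mod 47 = 6
10·6 = 60 ≡ 13 (mod 47)
29 ≠ 13; the check fails.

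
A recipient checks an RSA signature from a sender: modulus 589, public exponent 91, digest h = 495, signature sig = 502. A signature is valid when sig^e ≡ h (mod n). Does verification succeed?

sig^2 ≡ 502^2 = 252004 ≡ 501
sig^4 ≡ 501^2 = 251001 ≡ 87
sig^8 ≡ 87^2 = 7569 ≡ 501
sig^16 ≡ 501^2 = 251001 ≡ 87
sig^32 ≡ 87^2 = 7569 ≡ 501
sig^64 ≡ 501^2 = 251001 ≡ 87
91 = 64 + 16 + 8 + 2 + 1, so sig^91 ≡ 87·87·501·501·502 ≡ 502 (mod 589)
502 ≠ 495, so verification fails.

fails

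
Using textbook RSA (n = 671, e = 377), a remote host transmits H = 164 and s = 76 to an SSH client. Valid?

s^377 mod 671 = 164
Since 164 equals the digest 164, verification succeeds.

yes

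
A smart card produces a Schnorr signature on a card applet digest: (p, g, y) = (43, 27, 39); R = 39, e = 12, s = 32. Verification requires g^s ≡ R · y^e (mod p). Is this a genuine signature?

g^s mod p:
Squares mod 43: 27^1≡27, 27^2≡41, 27^4≡4, 27^8≡16, 27^16≡41, 27^32≡4
27^32 ≡ 4 (mod 43)
R · y^e mod p:
Squares mod 43: 39^1≡39, 39^2≡16, 39^4≡41, 39^8≡4
12 = 8 + 4, so 39^12 ≡ 4·41 ≡ 35 (mod 43)
39·35 = 1365 ≡ 32 (mod 43)
4 ≠ 32; the check fails.

forged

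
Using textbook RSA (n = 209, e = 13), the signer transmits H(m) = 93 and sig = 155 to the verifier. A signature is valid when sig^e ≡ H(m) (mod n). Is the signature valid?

Squares mod 209: sig^1≡155, sig^2≡199, sig^4≡100, sig^8≡177
13 = 8 + 4 + 1, so sig^13 ≡ 177·100·155 ≡ 166 (mod 209)
sig^13 mod 209 = 166, but H(m) = 93.

invalid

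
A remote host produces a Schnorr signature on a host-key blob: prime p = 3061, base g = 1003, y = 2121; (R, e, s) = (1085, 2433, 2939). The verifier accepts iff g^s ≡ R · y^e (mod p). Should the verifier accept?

g^s mod p:
1003^2939 mod 3061 = 2955
R · y^e mod p:
2121^2433 mod 3061 = 2302
1085·2302 = 2497670 ≡ 2955 (mod 3061)
2955 ≡ 2955 (mod 3061); signature holds.

accept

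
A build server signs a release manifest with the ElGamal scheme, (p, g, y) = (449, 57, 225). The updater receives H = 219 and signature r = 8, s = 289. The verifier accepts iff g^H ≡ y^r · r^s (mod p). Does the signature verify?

Left side g^H mod p:
57^2 = 3249 ≡ 106
57^4 ≡ 106^2 = 11236 ≡ 11
57^8 ≡ 11^2 = 121
57^16 ≡ 121^2 = 14641 ≡ 273
57^32 ≡ 273^2 = 74529 ≡ 444
57^64 ≡ 444^2 = 197136 ≡ 25
57^128 ≡ 25^2 = 625 ≡ 176
219 = 128 + 64 + 16 + 8 + 2 + 1, so 57^219 ≡ 176·25·273·121·106·57 ≡ 280 (mod 449)
Right side y^r · r^s mod p:
225^2 = 50625 ≡ 337
225^4 ≡ 337^2 = 113569 ≡ 421
225^8 ≡ 421^2 = 177241 ≡ 335
8^2 = 64
8^4 ≡ 64^2 = 4096 ≡ 55
8^8 ≡ 55^2 = 3025 ≡ 331
8^16 ≡ 331^2 = 109561 ≡ 5
8^32 ≡ 5^2 = 25
8^64 ≡ 25^2 = 625 ≡ 176
8^128 ≡ 176^2 = 30976 ≡ 444
8^256 ≡ 444^2 = 197136 ≡ 25
289 = 256 + 32 + 1, so 8^289 ≡ 25·25·8 ≡ 61 (mod 449)
335·61 = 20435 ≡ 230 (mod 449)
280 ≠ 230, so verification fails.

does not verify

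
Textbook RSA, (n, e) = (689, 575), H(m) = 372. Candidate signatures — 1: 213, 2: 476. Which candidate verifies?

Candidate 1: 213^2 = 45369 ≡ 584; 213^4 ≡ 584^2 = 341056 ≡ 1; 213^8 ≡ 1^2 = 1; 213^16 ≡ 1^2 = 1; 213^32 ≡ 1^2 = 1; 213^64 ≡ 1^2 = 1; 213^128 ≡ 1^2 = 1; 213^256 ≡ 1^2 = 1; 213^512 ≡ 1^2 = 1; 575 = 512 + 32 + 16 + 8 + 4 + 2 + 1, so 213^575 ≡ 1·1·1·1·1·584·213 ≡ 372 (mod 689)
  → matches H(m) = 372
Candidate 2: 476^2 = 226576 ≡ 584; 476^4 ≡ 584^2 = 341056 ≡ 1; 476^8 ≡ 1^2 = 1; 476^16 ≡ 1^2 = 1; 476^32 ≡ 1^2 = 1; 476^64 ≡ 1^2 = 1; 476^128 ≡ 1^2 = 1; 476^256 ≡ 1^2 = 1; 476^512 ≡ 1^2 = 1; 575 = 512 + 32 + 16 + 8 + 4 + 2 + 1, so 476^575 ≡ 1·1·1·1·1·584·476 ≡ 317 (mod 689)

1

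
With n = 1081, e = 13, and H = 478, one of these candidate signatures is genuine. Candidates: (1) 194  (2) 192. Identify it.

Candidate 1: 194^13 mod 1081 = 222
Candidate 2: 192^13 mod 1081 = 478
  → matches H = 478

2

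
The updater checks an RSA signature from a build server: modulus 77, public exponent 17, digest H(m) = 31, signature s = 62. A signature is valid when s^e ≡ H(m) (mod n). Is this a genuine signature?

s^2 ≡ 62^2 = 3844 ≡ 71
s^4 ≡ 71^2 = 5041 ≡ 36
s^8 ≡ 36^2 = 1296 ≡ 64
s^16 ≡ 64^2 = 4096 ≡ 15
17 = 16 + 1, so s^17 ≡ 15·62 ≡ 6 (mod 77)
s^17 mod 77 = 6, but H(m) = 31.

forged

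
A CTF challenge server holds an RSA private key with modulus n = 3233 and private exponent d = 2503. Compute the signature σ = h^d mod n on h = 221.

h^2 ≡ 221^2 = 48841 ≡ 346
h^4 ≡ 346^2 = 119716 ≡ 95
h^8 ≡ 95^2 = 9025 ≡ 2559
h^16 ≡ 2559^2 = 6548481 ≡ 1656
h^32 ≡ 1656^2 = 2742336 ≡ 752
h^64 ≡ 752^2 = 565504 ≡ 2962
h^128 ≡ 2962^2 = 8773444 ≡ 2315
h^256 ≡ 2315^2 = 5359225 ≡ 2144
h^512 ≡ 2144^2 = 4596736 ≡ 2643
h^1024 ≡ 2643^2 = 6985449 ≡ 2169
h^2048 ≡ 2169^2 = 4704561 ≡ 546
2503 = 2048 + 256 + 128 + 64 + 4 + 2 + 1, so h^2503 ≡ 546·2144·2315·2962·95·346·221 ≡ 1680 (mod 3233)

1680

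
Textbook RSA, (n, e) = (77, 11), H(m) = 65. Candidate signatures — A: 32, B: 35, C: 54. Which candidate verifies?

A

Candidate A: Squares mod 77: 32^1≡32, 32^2≡23, 32^4≡67, 32^8≡23; 11 = 8 + 2 + 1, so 32^11 ≡ 23·23·32 ≡ 65 (mod 77)
  → matches H(m) = 65
Candidate B: Squares mod 77: 35^1≡35, 35^2≡70, 35^4≡49, 35^8≡14; 11 = 8 + 2 + 1, so 35^11 ≡ 14·70·35 ≡ 35 (mod 77)
Candidate C: Squares mod 77: 54^1≡54, 54^2≡67, 54^4≡23, 54^8≡67; 11 = 8 + 2 + 1, so 54^11 ≡ 67·67·54 ≡ 10 (mod 77)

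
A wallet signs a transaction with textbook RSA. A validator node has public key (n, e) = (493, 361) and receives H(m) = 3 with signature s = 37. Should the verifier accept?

reject

s^2 ≡ 37^2 = 1369 ≡ 383
s^4 ≡ 383^2 = 146689 ≡ 268
s^8 ≡ 268^2 = 71824 ≡ 339
s^16 ≡ 339^2 = 114921 ≡ 52
s^32 ≡ 52^2 = 2704 ≡ 239
s^64 ≡ 239^2 = 57121 ≡ 426
s^128 ≡ 426^2 = 181476 ≡ 52
s^256 ≡ 52^2 = 2704 ≡ 239
361 = 256 + 64 + 32 + 8 + 1, so s^361 ≡ 239·426·239·339·37 ≡ 490 (mod 493)
490 ≠ 3, so verification fails.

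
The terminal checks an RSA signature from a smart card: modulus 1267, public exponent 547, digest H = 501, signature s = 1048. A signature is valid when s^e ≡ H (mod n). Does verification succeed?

s^2 ≡ 1048^2 = 1098304 ≡ 1082
s^4 ≡ 1082^2 = 1170724 ≡ 16
s^8 ≡ 16^2 = 256
s^16 ≡ 256^2 = 65536 ≡ 919
s^32 ≡ 919^2 = 844561 ≡ 739
s^64 ≡ 739^2 = 546121 ≡ 44
s^128 ≡ 44^2 = 1936 ≡ 669
s^256 ≡ 669^2 = 447561 ≡ 310
s^512 ≡ 310^2 = 96100 ≡ 1075
547 = 512 + 32 + 2 + 1, so s^547 ≡ 1075·739·1082·1048 ≡ 803 (mod 1267)
803 ≠ 501, so verification fails.

fails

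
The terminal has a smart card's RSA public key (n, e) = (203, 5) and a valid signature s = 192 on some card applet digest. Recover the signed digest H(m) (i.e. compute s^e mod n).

s^5 mod 203 = 131

131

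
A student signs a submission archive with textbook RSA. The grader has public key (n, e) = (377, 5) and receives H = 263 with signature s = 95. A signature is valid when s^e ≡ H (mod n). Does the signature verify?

s^2 ≡ 95^2 = 9025 ≡ 354
s^4 ≡ 354^2 = 125316 ≡ 152
5 = 4 + 1, so s^5 ≡ 152·95 ≡ 114 (mod 377)
The recovered value 114 does not match the digest 263.

does not verify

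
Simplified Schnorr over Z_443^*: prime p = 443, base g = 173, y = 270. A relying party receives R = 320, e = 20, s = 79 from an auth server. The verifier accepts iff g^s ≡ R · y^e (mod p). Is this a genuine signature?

forged

g^s mod p:
173^79 mod 443 = 15
R · y^e mod p:
270^20 mod 443 = 67
320·67 = 21440 ≡ 176 (mod 443)
15 ≠ 176; the check fails.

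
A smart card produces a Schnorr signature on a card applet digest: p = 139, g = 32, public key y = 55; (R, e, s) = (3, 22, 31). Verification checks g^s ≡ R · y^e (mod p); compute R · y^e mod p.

Squares mod 139: 55^1≡55, 55^2≡106, 55^4≡116, 55^8≡112, 55^16≡34
22 = 16 + 4 + 2, so 55^22 ≡ 34·116·106 ≡ 91 (mod 139)
R · y^e ≡ 3·91 = 273 ≡ 134 (mod 139)

134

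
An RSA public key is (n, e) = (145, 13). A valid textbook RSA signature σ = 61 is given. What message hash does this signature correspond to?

σ^2 ≡ 61^2 = 3721 ≡ 96
σ^4 ≡ 96^2 = 9216 ≡ 81
σ^8 ≡ 81^2 = 6561 ≡ 36
13 = 8 + 4 + 1, so σ^13 ≡ 36·81·61 ≡ 106 (mod 145)

106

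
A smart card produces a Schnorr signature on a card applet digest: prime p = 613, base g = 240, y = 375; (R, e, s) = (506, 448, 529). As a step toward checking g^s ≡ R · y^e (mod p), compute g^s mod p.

216

240^2 = 57600 ≡ 591
240^4 ≡ 591^2 = 349281 ≡ 484
240^8 ≡ 484^2 = 234256 ≡ 90
240^16 ≡ 90^2 = 8100 ≡ 131
240^32 ≡ 131^2 = 17161 ≡ 610
240^64 ≡ 610^2 = 372100 ≡ 9
240^128 ≡ 9^2 = 81
240^256 ≡ 81^2 = 6561 ≡ 431
240^512 ≡ 431^2 = 185761 ≡ 22
529 = 512 + 16 + 1, so 240^529 ≡ 22·131·240 ≡ 216 (mod 613)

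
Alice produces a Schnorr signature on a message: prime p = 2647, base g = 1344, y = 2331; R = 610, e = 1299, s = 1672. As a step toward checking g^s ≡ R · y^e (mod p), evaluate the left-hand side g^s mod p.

1518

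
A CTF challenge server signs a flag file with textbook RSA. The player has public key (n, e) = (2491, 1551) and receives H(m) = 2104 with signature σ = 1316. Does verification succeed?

fails

σ^2 ≡ 1316^2 = 1731856 ≡ 611
σ^4 ≡ 611^2 = 373321 ≡ 2162
σ^8 ≡ 2162^2 = 4674244 ≡ 1128
σ^16 ≡ 1128^2 = 1272384 ≡ 1974
σ^32 ≡ 1974^2 = 3896676 ≡ 752
σ^64 ≡ 752^2 = 565504 ≡ 47
σ^128 ≡ 47^2 = 2209
σ^256 ≡ 2209^2 = 4879681 ≡ 2303
σ^512 ≡ 2303^2 = 5303809 ≡ 470
σ^1024 ≡ 470^2 = 220900 ≡ 1692
1551 = 1024 + 512 + 8 + 4 + 2 + 1, so σ^1551 ≡ 1692·470·1128·2162·611·1316 ≡ 2162 (mod 2491)
The recovered value 2162 does not match the digest 2104.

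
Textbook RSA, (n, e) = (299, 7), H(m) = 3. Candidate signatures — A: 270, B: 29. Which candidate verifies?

Candidate A: 270^7 mod 299 = 296
Candidate B: 29^7 mod 299 = 3
  → matches H(m) = 3

B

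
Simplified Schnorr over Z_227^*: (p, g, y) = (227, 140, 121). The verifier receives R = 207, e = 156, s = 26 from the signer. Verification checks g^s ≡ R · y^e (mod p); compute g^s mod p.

Squares mod 227: 140^1≡140, 140^2≡78, 140^4≡182, 140^8≡209, 140^16≡97
26 = 16 + 8 + 2, so 140^26 ≡ 97·209·78 ≡ 12 (mod 227)

12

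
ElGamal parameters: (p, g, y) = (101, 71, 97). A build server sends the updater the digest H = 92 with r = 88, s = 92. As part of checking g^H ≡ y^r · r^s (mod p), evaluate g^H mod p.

71^2 = 5041 ≡ 92
71^4 ≡ 92^2 = 8464 ≡ 81
71^8 ≡ 81^2 = 6561 ≡ 97
71^16 ≡ 97^2 = 9409 ≡ 16
71^32 ≡ 16^2 = 256 ≡ 54
71^64 ≡ 54^2 = 2916 ≡ 88
92 = 64 + 16 + 8 + 4, so 71^92 ≡ 88·16·97·81 ≡ 25 (mod 101)

25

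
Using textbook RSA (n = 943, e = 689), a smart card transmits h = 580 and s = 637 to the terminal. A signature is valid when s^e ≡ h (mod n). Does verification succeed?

fails

s^2 ≡ 637^2 = 405769 ≡ 279
s^4 ≡ 279^2 = 77841 ≡ 515
s^8 ≡ 515^2 = 265225 ≡ 242
s^16 ≡ 242^2 = 58564 ≡ 98
s^32 ≡ 98^2 = 9604 ≡ 174
s^64 ≡ 174^2 = 30276 ≡ 100
s^128 ≡ 100^2 = 10000 ≡ 570
s^256 ≡ 570^2 = 324900 ≡ 508
s^512 ≡ 508^2 = 258064 ≡ 625
689 = 512 + 128 + 32 + 16 + 1, so s^689 ≡ 625·570·174·98·637 ≡ 363 (mod 943)
363 ≠ 580, so verification fails.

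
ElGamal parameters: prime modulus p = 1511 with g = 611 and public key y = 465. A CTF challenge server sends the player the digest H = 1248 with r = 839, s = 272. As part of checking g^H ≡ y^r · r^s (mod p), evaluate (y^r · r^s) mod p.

890

465^2 = 216225 ≡ 152
465^4 ≡ 152^2 = 23104 ≡ 439
465^8 ≡ 439^2 = 192721 ≡ 824
465^16 ≡ 824^2 = 678976 ≡ 537
465^32 ≡ 537^2 = 288369 ≡ 1279
465^64 ≡ 1279^2 = 1635841 ≡ 939
465^128 ≡ 939^2 = 881721 ≡ 808
465^256 ≡ 808^2 = 652864 ≡ 112
465^512 ≡ 112^2 = 12544 ≡ 456
839 = 512 + 256 + 64 + 4 + 2 + 1, so 465^839 ≡ 456·112·939·439·152·465 ≡ 1177 (mod 1511)
839^2 = 703921 ≡ 1306
839^4 ≡ 1306^2 = 1705636 ≡ 1228
839^8 ≡ 1228^2 = 1507984 ≡ 6
839^16 ≡ 6^2 = 36
839^32 ≡ 36^2 = 1296
839^64 ≡ 1296^2 = 1679616 ≡ 895
839^128 ≡ 895^2 = 801025 ≡ 195
839^256 ≡ 195^2 = 38025 ≡ 250
272 = 256 + 16, so 839^272 ≡ 250·36 ≡ 1445 (mod 1511)
y^r · r^s ≡ 1177·1445 = 1700765 ≡ 890 (mod 1511)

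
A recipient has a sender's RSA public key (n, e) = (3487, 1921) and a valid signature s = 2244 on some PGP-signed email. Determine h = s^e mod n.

Squares mod 3487: s^1≡2244, s^2≡308, s^4≡715, s^8≡2123, s^16≡1925, s^32≡2431, s^64≡2783, s^128≡462, s^256≡737, s^512≡2684, s^1024≡3201
1921 = 1024 + 512 + 256 + 128 + 1, so s^1921 ≡ 3201·2684·737·462·2244 ≡ 275 (mod 3487)

275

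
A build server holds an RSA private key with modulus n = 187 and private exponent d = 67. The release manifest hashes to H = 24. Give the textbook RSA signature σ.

H^2 ≡ 24^2 = 576 ≡ 15
H^4 ≡ 15^2 = 225 ≡ 38
H^8 ≡ 38^2 = 1444 ≡ 135
H^16 ≡ 135^2 = 18225 ≡ 86
H^32 ≡ 86^2 = 7396 ≡ 103
H^64 ≡ 103^2 = 10609 ≡ 137
67 = 64 + 2 + 1, so H^67 ≡ 137·15·24 ≡ 139 (mod 187)

139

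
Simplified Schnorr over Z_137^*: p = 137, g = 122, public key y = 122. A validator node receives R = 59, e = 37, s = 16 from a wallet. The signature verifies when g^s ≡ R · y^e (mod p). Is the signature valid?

valid

g^s mod p:
Squares mod 137: 122^1≡122, 122^2≡88, 122^4≡72, 122^8≡115, 122^16≡73
122^16 ≡ 73 (mod 137)
R · y^e mod p:
Squares mod 137: 122^1≡122, 122^2≡88, 122^4≡72, 122^8≡115, 122^16≡73, 122^32≡123
37 = 32 + 4 + 1, so 122^37 ≡ 123·72·122 ≡ 50 (mod 137)
59·50 = 2950 ≡ 73 (mod 137)
73 ≡ 73 (mod 137); signature holds.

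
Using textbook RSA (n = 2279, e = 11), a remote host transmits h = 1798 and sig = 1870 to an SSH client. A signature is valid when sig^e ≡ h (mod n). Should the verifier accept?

sig^2 ≡ 1870^2 = 3496900 ≡ 914
sig^4 ≡ 914^2 = 835396 ≡ 1282
sig^8 ≡ 1282^2 = 1643524 ≡ 365
11 = 8 + 2 + 1, so sig^11 ≡ 365·914·1870 ≡ 1798 (mod 2279)
sig^11 mod 2279 = 1798 matches h.

accept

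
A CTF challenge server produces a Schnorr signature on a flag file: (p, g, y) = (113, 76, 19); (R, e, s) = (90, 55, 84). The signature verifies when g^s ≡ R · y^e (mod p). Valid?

g^s mod p:
76^84 mod 113 = 98
R · y^e mod p:
19^55 mod 113 = 107
90·107 = 9630 ≡ 25 (mod 113)
98 ≠ 25; the check fails.

no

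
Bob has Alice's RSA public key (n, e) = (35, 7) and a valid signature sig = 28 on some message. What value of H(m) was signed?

7

sig^2 ≡ 28^2 = 784 ≡ 14
sig^4 ≡ 14^2 = 196 ≡ 21
7 = 4 + 2 + 1, so sig^7 ≡ 21·14·28 ≡ 7 (mod 35)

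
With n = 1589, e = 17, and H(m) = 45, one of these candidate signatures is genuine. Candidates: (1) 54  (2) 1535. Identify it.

1

Candidate 1: Squares mod 1589: 54^1≡54, 54^2≡1327, 54^4≡317, 54^8≡382, 54^16≡1325; 17 = 16 + 1, so 54^17 ≡ 1325·54 ≡ 45 (mod 1589)
  → matches H(m) = 45
Candidate 2: Squares mod 1589: 1535^1≡1535, 1535^2≡1327, 1535^4≡317, 1535^8≡382, 1535^16≡1325; 17 = 16 + 1, so 1535^17 ≡ 1325·1535 ≡ 1544 (mod 1589)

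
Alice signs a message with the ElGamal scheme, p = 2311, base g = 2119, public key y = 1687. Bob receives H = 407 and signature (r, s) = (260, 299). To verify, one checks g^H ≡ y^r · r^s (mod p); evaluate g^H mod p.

2176

2119^2 = 4490161 ≡ 2199
2119^4 ≡ 2199^2 = 4835601 ≡ 989
2119^8 ≡ 989^2 = 978121 ≡ 568
2119^16 ≡ 568^2 = 322624 ≡ 1395
2119^32 ≡ 1395^2 = 1946025 ≡ 163
2119^64 ≡ 163^2 = 26569 ≡ 1148
2119^128 ≡ 1148^2 = 1317904 ≡ 634
2119^256 ≡ 634^2 = 401956 ≡ 2153
407 = 256 + 128 + 16 + 4 + 2 + 1, so 2119^407 ≡ 2153·634·1395·989·2199·2119 ≡ 2176 (mod 2311)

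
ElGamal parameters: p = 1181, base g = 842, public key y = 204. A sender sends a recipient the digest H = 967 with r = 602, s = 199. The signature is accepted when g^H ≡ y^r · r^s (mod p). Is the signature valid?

Left side g^H mod p:
842^2 = 708964 ≡ 364
842^4 ≡ 364^2 = 132496 ≡ 224
842^8 ≡ 224^2 = 50176 ≡ 574
842^16 ≡ 574^2 = 329476 ≡ 1158
842^32 ≡ 1158^2 = 1340964 ≡ 529
842^64 ≡ 529^2 = 279841 ≡ 1125
842^128 ≡ 1125^2 = 1265625 ≡ 774
842^256 ≡ 774^2 = 599076 ≡ 309
842^512 ≡ 309^2 = 95481 ≡ 1001
967 = 512 + 256 + 128 + 64 + 4 + 2 + 1, so 842^967 ≡ 1001·309·774·1125·224·364·842 ≡ 1011 (mod 1181)
Right side y^r · r^s mod p:
204^2 = 41616 ≡ 281
204^4 ≡ 281^2 = 78961 ≡ 1015
204^8 ≡ 1015^2 = 1030225 ≡ 393
204^16 ≡ 393^2 = 154449 ≡ 919
204^32 ≡ 919^2 = 844561 ≡ 146
204^64 ≡ 146^2 = 21316 ≡ 58
204^128 ≡ 58^2 = 3364 ≡ 1002
204^256 ≡ 1002^2 = 1004004 ≡ 154
204^512 ≡ 154^2 = 23716 ≡ 96
602 = 512 + 64 + 16 + 8 + 2, so 204^602 ≡ 96·58·919·393·281 ≡ 283 (mod 1181)
602^2 = 362404 ≡ 1018
602^4 ≡ 1018^2 = 1036324 ≡ 587
602^8 ≡ 587^2 = 344569 ≡ 898
602^16 ≡ 898^2 = 806404 ≡ 962
602^32 ≡ 962^2 = 925444 ≡ 721
602^64 ≡ 721^2 = 519841 ≡ 201
602^128 ≡ 201^2 = 40401 ≡ 247
199 = 128 + 64 + 4 + 2 + 1, so 602^199 ≡ 247·201·587·1018·602 ≡ 279 (mod 1181)
283·279 = 78957 ≡ 1011 (mod 1181)
1011 ≡ 1011 (mod 1181), so the signature is genuine.

valid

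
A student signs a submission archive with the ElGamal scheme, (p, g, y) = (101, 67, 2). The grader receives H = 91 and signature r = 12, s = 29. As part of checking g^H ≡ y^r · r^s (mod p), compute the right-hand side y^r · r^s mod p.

12

Squares mod 101: 2^1≡2, 2^2≡4, 2^4≡16, 2^8≡54
12 = 8 + 4, so 2^12 ≡ 54·16 ≡ 56 (mod 101)
Squares mod 101: 12^1≡12, 12^2≡43, 12^4≡31, 12^8≡52, 12^16≡78
29 = 16 + 8 + 4 + 1, so 12^29 ≡ 78·52·31·12 ≡ 94 (mod 101)
y^r · r^s ≡ 56·94 = 5264 ≡ 12 (mod 101)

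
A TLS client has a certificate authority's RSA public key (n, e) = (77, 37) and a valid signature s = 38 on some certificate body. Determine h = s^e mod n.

3

s^2 ≡ 38^2 = 1444 ≡ 58
s^4 ≡ 58^2 = 3364 ≡ 53
s^8 ≡ 53^2 = 2809 ≡ 37
s^16 ≡ 37^2 = 1369 ≡ 60
s^32 ≡ 60^2 = 3600 ≡ 58
37 = 32 + 4 + 1, so s^37 ≡ 58·53·38 ≡ 3 (mod 77)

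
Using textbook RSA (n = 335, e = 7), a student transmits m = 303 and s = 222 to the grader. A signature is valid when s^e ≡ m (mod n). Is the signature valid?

valid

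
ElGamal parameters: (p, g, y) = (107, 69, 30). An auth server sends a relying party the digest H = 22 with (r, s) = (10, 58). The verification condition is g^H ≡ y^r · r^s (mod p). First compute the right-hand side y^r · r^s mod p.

Squares mod 107: 30^1≡30, 30^2≡44, 30^4≡10, 30^8≡100
10 = 8 + 2, so 30^10 ≡ 100·44 ≡ 13 (mod 107)
Squares mod 107: 10^1≡10, 10^2≡100, 10^4≡49, 10^8≡47, 10^16≡69, 10^32≡53
58 = 32 + 16 + 8 + 2, so 10^58 ≡ 53·69·47·100 ≡ 62 (mod 107)
y^r · r^s ≡ 13·62 = 806 ≡ 57 (mod 107)

57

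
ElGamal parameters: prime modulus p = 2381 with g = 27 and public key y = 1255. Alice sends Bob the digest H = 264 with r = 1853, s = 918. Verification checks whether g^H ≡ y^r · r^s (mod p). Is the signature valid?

invalid

Left side g^H mod p:
27^2 = 729
27^4 ≡ 729^2 = 531441 ≡ 478
27^8 ≡ 478^2 = 228484 ≡ 2289
27^16 ≡ 2289^2 = 5239521 ≡ 1321
27^32 ≡ 1321^2 = 1745041 ≡ 2149
27^64 ≡ 2149^2 = 4618201 ≡ 1442
27^128 ≡ 1442^2 = 2079364 ≡ 751
27^256 ≡ 751^2 = 564001 ≡ 2085
264 = 256 + 8, so 27^264 ≡ 2085·2289 ≡ 1041 (mod 2381)
Right side y^r · r^s mod p:
1255^2 = 1575025 ≡ 1184
1255^4 ≡ 1184^2 = 1401856 ≡ 1828
1255^8 ≡ 1828^2 = 3341584 ≡ 1041
1255^16 ≡ 1041^2 = 1083681 ≡ 326
1255^32 ≡ 326^2 = 106276 ≡ 1512
1255^64 ≡ 1512^2 = 2286144 ≡ 384
1255^128 ≡ 384^2 = 147456 ≡ 2215
1255^256 ≡ 2215^2 = 4906225 ≡ 1365
1255^512 ≡ 1365^2 = 1863225 ≡ 1283
1255^1024 ≡ 1283^2 = 1646089 ≡ 818
1853 = 1024 + 512 + 256 + 32 + 16 + 8 + 4 + 1, so 1255^1853 ≡ 818·1283·1365·1512·326·1041·1828·1255 ≡ 443 (mod 2381)
1853^2 = 3433609 ≡ 207
1853^4 ≡ 207^2 = 42849 ≡ 2372
1853^8 ≡ 2372^2 = 5626384 ≡ 81
1853^16 ≡ 81^2 = 6561 ≡ 1799
1853^32 ≡ 1799^2 = 3236401 ≡ 622
1853^64 ≡ 622^2 = 386884 ≡ 1162
1853^128 ≡ 1162^2 = 1350244 ≡ 217
1853^256 ≡ 217^2 = 47089 ≡ 1850
1853^512 ≡ 1850^2 = 3422500 ≡ 1003
918 = 512 + 256 + 128 + 16 + 4 + 2, so 1853^918 ≡ 1003·1850·217·1799·2372·207 ≡ 444 (mod 2381)
443·444 = 196692 ≡ 1450 (mod 2381)
1041 ≠ 1450, so verification fails.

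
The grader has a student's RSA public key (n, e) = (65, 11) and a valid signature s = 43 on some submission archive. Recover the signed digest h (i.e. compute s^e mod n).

62

s^11 mod 65 = 62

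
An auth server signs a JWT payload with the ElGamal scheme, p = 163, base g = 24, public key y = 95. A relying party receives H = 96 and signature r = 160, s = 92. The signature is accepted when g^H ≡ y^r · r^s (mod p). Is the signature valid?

Left side g^H mod p:
24^2 = 576 ≡ 87
24^4 ≡ 87^2 = 7569 ≡ 71
24^8 ≡ 71^2 = 5041 ≡ 151
24^16 ≡ 151^2 = 22801 ≡ 144
24^32 ≡ 144^2 = 20736 ≡ 35
24^64 ≡ 35^2 = 1225 ≡ 84
96 = 64 + 32, so 24^96 ≡ 84·35 ≡ 6 (mod 163)
Right side y^r · r^s mod p:
95^2 = 9025 ≡ 60
95^4 ≡ 60^2 = 3600 ≡ 14
95^8 ≡ 14^2 = 196 ≡ 33
95^16 ≡ 33^2 = 1089 ≡ 111
95^32 ≡ 111^2 = 12321 ≡ 96
95^64 ≡ 96^2 = 9216 ≡ 88
95^128 ≡ 88^2 = 7744 ≡ 83
160 = 128 + 32, so 95^160 ≡ 83·96 ≡ 144 (mod 163)
160^2 = 25600 ≡ 9
160^4 ≡ 9^2 = 81
160^8 ≡ 81^2 = 6561 ≡ 41
160^16 ≡ 41^2 = 1681 ≡ 51
160^32 ≡ 51^2 = 2601 ≡ 156
160^64 ≡ 156^2 = 24336 ≡ 49
92 = 64 + 16 + 8 + 4, so 160^92 ≡ 49·51·41·81 ≡ 34 (mod 163)
144·34 = 4896 ≡ 6 (mod 163)
6 ≡ 6 (mod 163), so the signature is genuine.

valid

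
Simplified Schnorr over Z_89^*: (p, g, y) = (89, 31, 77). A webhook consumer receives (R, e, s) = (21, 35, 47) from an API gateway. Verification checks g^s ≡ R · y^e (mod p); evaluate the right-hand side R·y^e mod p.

24

77^2 = 5929 ≡ 55
77^4 ≡ 55^2 = 3025 ≡ 88
77^8 ≡ 88^2 = 7744 ≡ 1
77^16 ≡ 1^2 = 1
77^32 ≡ 1^2 = 1
35 = 32 + 2 + 1, so 77^35 ≡ 1·55·77 ≡ 52 (mod 89)
R · y^e ≡ 21·52 = 1092 ≡ 24 (mod 89)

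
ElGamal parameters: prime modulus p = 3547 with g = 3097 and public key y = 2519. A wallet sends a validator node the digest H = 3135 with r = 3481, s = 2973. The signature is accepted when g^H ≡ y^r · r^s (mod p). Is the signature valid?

valid

Left side g^H mod p:
3097^2 = 9591409 ≡ 321
3097^4 ≡ 321^2 = 103041 ≡ 178
3097^8 ≡ 178^2 = 31684 ≡ 3308
3097^16 ≡ 3308^2 = 10942864 ≡ 369
3097^32 ≡ 369^2 = 136161 ≡ 1375
3097^64 ≡ 1375^2 = 1890625 ≡ 74
3097^128 ≡ 74^2 = 5476 ≡ 1929
3097^256 ≡ 1929^2 = 3721041 ≡ 238
3097^512 ≡ 238^2 = 56644 ≡ 3439
3097^1024 ≡ 3439^2 = 11826721 ≡ 1023
3097^2048 ≡ 1023^2 = 1046529 ≡ 164
3135 = 2048 + 1024 + 32 + 16 + 8 + 4 + 2 + 1, so 3097^3135 ≡ 164·1023·1375·369·3308·178·321·3097 ≡ 976 (mod 3547)
Right side y^r · r^s mod p:
2519^2 = 6345361 ≡ 3325
2519^4 ≡ 3325^2 = 11055625 ≡ 3173
2519^8 ≡ 3173^2 = 10067929 ≡ 1543
2519^16 ≡ 1543^2 = 2380849 ≡ 812
2519^32 ≡ 812^2 = 659344 ≡ 3149
2519^64 ≡ 3149^2 = 9916201 ≡ 2336
2519^128 ≡ 2336^2 = 5456896 ≡ 1610
2519^256 ≡ 1610^2 = 2592100 ≡ 2790
2519^512 ≡ 2790^2 = 7784100 ≡ 1982
2519^1024 ≡ 1982^2 = 3928324 ≡ 1795
2519^2048 ≡ 1795^2 = 3222025 ≡ 1349
3481 = 2048 + 1024 + 256 + 128 + 16 + 8 + 1, so 2519^3481 ≡ 1349·1795·2790·1610·812·1543·2519 ≡ 1634 (mod 3547)
3481^2 = 12117361 ≡ 809
3481^4 ≡ 809^2 = 654481 ≡ 1833
3481^8 ≡ 1833^2 = 3359889 ≡ 880
3481^16 ≡ 880^2 = 774400 ≡ 1154
3481^32 ≡ 1154^2 = 1331716 ≡ 1591
3481^64 ≡ 1591^2 = 2531281 ≡ 2270
3481^128 ≡ 2270^2 = 5152900 ≡ 2656
3481^256 ≡ 2656^2 = 7054336 ≡ 2900
3481^512 ≡ 2900^2 = 8410000 ≡ 63
3481^1024 ≡ 63^2 = 3969 ≡ 422
3481^2048 ≡ 422^2 = 178084 ≡ 734
2973 = 2048 + 512 + 256 + 128 + 16 + 8 + 4 + 1, so 3481^2973 ≡ 734·63·2900·2656·1154·880·1833·3481 ≡ 1811 (mod 3547)
1634·1811 = 2959174 ≡ 976 (mod 3547)
976 ≡ 976 (mod 3547), so the signature is genuine.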